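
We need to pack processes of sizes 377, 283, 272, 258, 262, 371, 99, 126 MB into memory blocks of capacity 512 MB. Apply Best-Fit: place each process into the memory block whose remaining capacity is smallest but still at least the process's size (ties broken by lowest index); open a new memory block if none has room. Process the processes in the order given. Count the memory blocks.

377 MB → memory block 1 (remaining 135 MB)
283 MB → memory block 2 (remaining 229 MB)
272 MB → memory block 3 (remaining 240 MB)
258 MB → memory block 4 (remaining 254 MB)
262 MB → memory block 5 (remaining 250 MB)
371 MB → memory block 6 (remaining 141 MB)
99 MB → memory block 1 (remaining 36 MB)
126 MB → memory block 6 (remaining 15 MB)
Final memory blocks: [377,99] [283] [272] [258] [262] [371,126].

6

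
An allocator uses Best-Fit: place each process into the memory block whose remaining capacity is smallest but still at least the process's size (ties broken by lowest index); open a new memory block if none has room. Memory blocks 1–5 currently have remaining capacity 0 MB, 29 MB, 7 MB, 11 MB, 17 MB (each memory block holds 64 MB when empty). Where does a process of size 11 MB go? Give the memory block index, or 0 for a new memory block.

Memory blocks with room: memory block 2 (29 MB), memory block 4 (11 MB), memory block 5 (17 MB).
Tightest fit is memory block 4 with 11 MB free.

4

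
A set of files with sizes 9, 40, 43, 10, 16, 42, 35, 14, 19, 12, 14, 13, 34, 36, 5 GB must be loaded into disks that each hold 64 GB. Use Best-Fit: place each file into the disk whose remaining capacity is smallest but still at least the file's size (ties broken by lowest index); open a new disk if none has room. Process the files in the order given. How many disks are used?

7 disks

9 GB → disk 1 (remaining 55 GB)
40 GB → disk 1 (remaining 15 GB)
43 GB → disk 2 (remaining 21 GB)
10 GB → disk 1 (remaining 5 GB)
16 GB → disk 2 (remaining 5 GB)
42 GB → disk 3 (remaining 22 GB)
35 GB → disk 4 (remaining 29 GB)
14 GB → disk 3 (remaining 8 GB)
19 GB → disk 4 (remaining 10 GB)
12 GB → disk 5 (remaining 52 GB)
14 GB → disk 5 (remaining 38 GB)
13 GB → disk 5 (remaining 25 GB)
34 GB → disk 6 (remaining 30 GB)
36 GB → disk 7 (remaining 28 GB)
5 GB → disk 1 (remaining 0 GB)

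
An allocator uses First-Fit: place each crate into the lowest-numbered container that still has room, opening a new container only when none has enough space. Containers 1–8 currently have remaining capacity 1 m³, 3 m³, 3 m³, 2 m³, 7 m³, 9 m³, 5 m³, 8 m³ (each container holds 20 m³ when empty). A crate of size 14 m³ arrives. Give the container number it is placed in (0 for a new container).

No container has ≥ 14 m³ free, so a new container is opened.

0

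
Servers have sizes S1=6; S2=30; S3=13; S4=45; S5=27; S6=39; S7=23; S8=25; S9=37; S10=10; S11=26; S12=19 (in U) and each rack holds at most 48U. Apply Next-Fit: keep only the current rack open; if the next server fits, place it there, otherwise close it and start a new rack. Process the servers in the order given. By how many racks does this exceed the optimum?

1

Next-Fit: [6,30] [13] [45] [27] [39] [23,25] [37,10] [26,19] → 8 racks.
Total size 300U; any packing needs at least ⌈300/48⌉ = 7 racks.
An optimal packing achieves that bound: [45] [39,6] [37,10] [30,13] [27,19] [26] [25,23] → 7 racks.
Excess: 8 − 7 = 1.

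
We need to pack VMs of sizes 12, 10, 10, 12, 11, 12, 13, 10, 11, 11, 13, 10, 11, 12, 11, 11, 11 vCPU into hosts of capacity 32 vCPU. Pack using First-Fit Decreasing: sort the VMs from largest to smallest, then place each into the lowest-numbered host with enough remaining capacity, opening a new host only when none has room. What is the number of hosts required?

7 hosts

Sorted descending: 13, 13, 12, 12, 12, 12, 11, 11, 11, 11, 11, 11, 11, 10, 10, 10, 10.
Put 13 vCPU in host 1; 19 vCPU remain.
Put 13 vCPU in host 1; 6 vCPU remain.
Put 12 vCPU in host 2; 20 vCPU remain.
Put 12 vCPU in host 2; 8 vCPU remain.
Put 12 vCPU in host 3; 20 vCPU remain.
Put 12 vCPU in host 3; 8 vCPU remain.
Put 11 vCPU in host 4; 21 vCPU remain.
Put 11 vCPU in host 4; 10 vCPU remain.
Put 11 vCPU in host 5; 21 vCPU remain.
Put 11 vCPU in host 5; 10 vCPU remain.
Put 11 vCPU in host 6; 21 vCPU remain.
Put 11 vCPU in host 6; 10 vCPU remain.
Put 11 vCPU in host 7; 21 vCPU remain.
Put 10 vCPU in host 4; 0 vCPU remain.
Put 10 vCPU in host 5; 0 vCPU remain.
Put 10 vCPU in host 6; 0 vCPU remain.
Put 10 vCPU in host 7; 11 vCPU remain.
Final hosts: [13,13] [12,12] [12,12] [11,11,10] [11,11,10] [11,11,10] [11,10].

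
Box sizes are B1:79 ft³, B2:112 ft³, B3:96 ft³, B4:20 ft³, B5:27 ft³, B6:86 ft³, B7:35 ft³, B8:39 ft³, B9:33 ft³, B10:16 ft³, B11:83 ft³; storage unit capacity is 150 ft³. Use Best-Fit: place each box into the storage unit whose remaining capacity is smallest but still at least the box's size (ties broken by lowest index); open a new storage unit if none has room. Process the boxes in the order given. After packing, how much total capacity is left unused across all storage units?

124

B1 (79 ft³) → storage unit 1 (remaining 71 ft³)
B2 (112 ft³) → storage unit 2 (remaining 38 ft³)
B3 (96 ft³) → storage unit 3 (remaining 54 ft³)
B4 (20 ft³) → storage unit 2 (remaining 18 ft³)
B5 (27 ft³) → storage unit 3 (remaining 27 ft³)
B6 (86 ft³) → storage unit 4 (remaining 64 ft³)
B7 (35 ft³) → storage unit 4 (remaining 29 ft³)
B8 (39 ft³) → storage unit 1 (remaining 32 ft³)
B9 (33 ft³) → storage unit 5 (remaining 117 ft³)
B10 (16 ft³) → storage unit 2 (remaining 2 ft³)
B11 (83 ft³) → storage unit 5 (remaining 34 ft³)
5 storage units × 150 ft³ = 750 ft³; used 626 ft³; unused 124 ft³.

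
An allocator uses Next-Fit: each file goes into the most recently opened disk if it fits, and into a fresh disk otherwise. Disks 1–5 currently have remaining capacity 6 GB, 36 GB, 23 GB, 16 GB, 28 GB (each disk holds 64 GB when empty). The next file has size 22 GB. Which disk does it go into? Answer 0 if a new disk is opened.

5

Next-Fit only looks at disk 5, which has 28 GB free.
22 GB fits there.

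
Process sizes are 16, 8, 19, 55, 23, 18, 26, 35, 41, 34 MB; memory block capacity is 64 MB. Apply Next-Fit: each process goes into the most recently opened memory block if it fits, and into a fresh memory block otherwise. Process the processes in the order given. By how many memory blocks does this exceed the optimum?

1

Next-Fit: [16,8,19] [55] [23,18] [26,35] [41] [34] → 6 memory blocks.
Total size 275 MB; any packing needs at least ⌈275/64⌉ = 5 memory blocks.
An optimal packing achieves that bound: [55,8] [41,23] [35,26] [34,19] [18,16] → 5 memory blocks.
Excess: 6 − 5 = 1.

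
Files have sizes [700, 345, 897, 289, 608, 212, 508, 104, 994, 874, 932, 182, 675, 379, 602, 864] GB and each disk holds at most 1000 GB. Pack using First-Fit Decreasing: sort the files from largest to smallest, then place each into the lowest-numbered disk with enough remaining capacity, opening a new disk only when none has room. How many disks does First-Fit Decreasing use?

Sorted descending: 994, 932, 897, 874, 864, 700, 675, 608, 602, 508, 379, 345, 289, 212, 182, 104.
disk 1: place 994 GB, 6 GB left
disk 2: place 932 GB, 68 GB left
disk 3: place 897 GB, 103 GB left
disk 4: place 874 GB, 126 GB left
disk 5: place 864 GB, 136 GB left
disk 6: place 700 GB, 300 GB left
disk 7: place 675 GB, 325 GB left
disk 8: place 608 GB, 392 GB left
disk 9: place 602 GB, 398 GB left
disk 10: place 508 GB, 492 GB left
disk 8: place 379 GB, 13 GB left
disk 9: place 345 GB, 53 GB left
disk 6: place 289 GB, 11 GB left
disk 7: place 212 GB, 113 GB left
disk 10: place 182 GB, 310 GB left
disk 4: place 104 GB, 22 GB left

10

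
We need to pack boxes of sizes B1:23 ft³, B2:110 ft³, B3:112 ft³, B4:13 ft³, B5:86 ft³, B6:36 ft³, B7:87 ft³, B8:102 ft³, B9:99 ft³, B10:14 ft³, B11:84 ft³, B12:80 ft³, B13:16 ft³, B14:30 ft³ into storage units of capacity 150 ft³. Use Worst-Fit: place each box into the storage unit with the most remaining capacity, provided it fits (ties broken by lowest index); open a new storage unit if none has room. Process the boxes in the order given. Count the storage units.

Put B1 (23 ft³) in storage unit 1; 127 ft³ remain.
Put B2 (110 ft³) in storage unit 1; 17 ft³ remain.
Put B3 (112 ft³) in storage unit 2; 38 ft³ remain.
Put B4 (13 ft³) in storage unit 2; 25 ft³ remain.
Put B5 (86 ft³) in storage unit 3; 64 ft³ remain.
Put B6 (36 ft³) in storage unit 3; 28 ft³ remain.
Put B7 (87 ft³) in storage unit 4; 63 ft³ remain.
Put B8 (102 ft³) in storage unit 5; 48 ft³ remain.
Put B9 (99 ft³) in storage unit 6; 51 ft³ remain.
Put B10 (14 ft³) in storage unit 4; 49 ft³ remain.
Put B11 (84 ft³) in storage unit 7; 66 ft³ remain.
Put B12 (80 ft³) in storage unit 8; 70 ft³ remain.
Put B13 (16 ft³) in storage unit 8; 54 ft³ remain.
Put B14 (30 ft³) in storage unit 7; 36 ft³ remain.

8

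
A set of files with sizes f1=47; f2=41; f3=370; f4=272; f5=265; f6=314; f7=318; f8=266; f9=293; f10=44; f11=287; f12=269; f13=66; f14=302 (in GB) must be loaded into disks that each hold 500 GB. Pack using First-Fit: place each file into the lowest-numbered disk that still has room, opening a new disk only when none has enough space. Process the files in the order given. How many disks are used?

10

f1 (47 GB) → disk 1 (remaining 453 GB)
f2 (41 GB) → disk 1 (remaining 412 GB)
f3 (370 GB) → disk 1 (remaining 42 GB)
f4 (272 GB) → disk 2 (remaining 228 GB)
f5 (265 GB) → disk 3 (remaining 235 GB)
f6 (314 GB) → disk 4 (remaining 186 GB)
f7 (318 GB) → disk 5 (remaining 182 GB)
f8 (266 GB) → disk 6 (remaining 234 GB)
f9 (293 GB) → disk 7 (remaining 207 GB)
f10 (44 GB) → disk 2 (remaining 184 GB)
f11 (287 GB) → disk 8 (remaining 213 GB)
f12 (269 GB) → disk 9 (remaining 231 GB)
f13 (66 GB) → disk 2 (remaining 118 GB)
f14 (302 GB) → disk 10 (remaining 198 GB)
Final disks: [47,41,370] [272,44,66] [265] [314] [318] [266] [293] [287] [269] [302].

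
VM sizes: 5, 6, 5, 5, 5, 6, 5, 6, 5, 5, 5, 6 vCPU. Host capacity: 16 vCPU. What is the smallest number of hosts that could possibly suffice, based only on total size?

Total size = 5 + 6 + 5 + 5 + 5 + 6 + 5 + 6 + 5 + 5 + 5 + 6 = 64 vCPU.
⌈64 / 16⌉ = 4.

4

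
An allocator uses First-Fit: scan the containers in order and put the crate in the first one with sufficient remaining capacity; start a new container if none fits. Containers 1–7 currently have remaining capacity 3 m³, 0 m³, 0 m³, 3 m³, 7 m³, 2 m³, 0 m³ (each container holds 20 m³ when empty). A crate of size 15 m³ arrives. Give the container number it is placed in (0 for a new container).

No container has ≥ 15 m³ free, so a new container is opened.

0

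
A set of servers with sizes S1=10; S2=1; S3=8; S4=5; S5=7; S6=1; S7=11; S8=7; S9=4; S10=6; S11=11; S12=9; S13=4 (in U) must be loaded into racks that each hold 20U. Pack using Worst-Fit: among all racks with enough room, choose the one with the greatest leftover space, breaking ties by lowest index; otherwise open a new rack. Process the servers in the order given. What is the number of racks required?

rack 1: place S1 (10U), 10U left
rack 1: place S2 (1U), 9U left
rack 1: place S3 (8U), 1U left
rack 2: place S4 (5U), 15U left
rack 2: place S5 (7U), 8U left
rack 2: place S6 (1U), 7U left
rack 3: place S7 (11U), 9U left
rack 3: place S8 (7U), 2U left
rack 2: place S9 (4U), 3U left
rack 4: place S10 (6U), 14U left
rack 4: place S11 (11U), 3U left
rack 5: place S12 (9U), 11U left
rack 5: place S13 (4U), 7U left
Final racks: [10,1,8] [5,7,1,4] [11,7] [6,11] [9,4].

5 racks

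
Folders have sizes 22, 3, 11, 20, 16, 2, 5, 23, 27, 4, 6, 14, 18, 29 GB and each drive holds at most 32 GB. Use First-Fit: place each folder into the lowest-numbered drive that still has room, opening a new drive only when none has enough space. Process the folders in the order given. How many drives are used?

7 drives

drive 1: place 22 GB, 10 GB left
drive 1: place 3 GB, 7 GB left
drive 2: place 11 GB, 21 GB left
drive 2: place 20 GB, 1 GB left
drive 3: place 16 GB, 16 GB left
drive 1: place 2 GB, 5 GB left
drive 1: place 5 GB, 0 GB left
drive 4: place 23 GB, 9 GB left
drive 5: place 27 GB, 5 GB left
drive 3: place 4 GB, 12 GB left
drive 3: place 6 GB, 6 GB left
drive 6: place 14 GB, 18 GB left
drive 6: place 18 GB, 0 GB left
drive 7: place 29 GB, 3 GB left
Final drives: [22,3,2,5] [11,20] [16,4,6] [23] [27] [14,18] [29].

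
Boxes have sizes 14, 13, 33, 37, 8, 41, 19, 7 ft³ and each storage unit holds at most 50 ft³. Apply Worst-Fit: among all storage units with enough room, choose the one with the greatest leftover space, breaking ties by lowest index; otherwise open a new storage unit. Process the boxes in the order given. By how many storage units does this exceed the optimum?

1

Worst-Fit: [14,13,8] [33] [37] [41] [19,7] → 5 storage units.
Total size 172 ft³; any packing needs at least ⌈172/50⌉ = 4 storage units.
An optimal packing achieves that bound: [41,8] [37,13] [33,14] [19,7] → 4 storage units.
Excess: 5 − 4 = 1.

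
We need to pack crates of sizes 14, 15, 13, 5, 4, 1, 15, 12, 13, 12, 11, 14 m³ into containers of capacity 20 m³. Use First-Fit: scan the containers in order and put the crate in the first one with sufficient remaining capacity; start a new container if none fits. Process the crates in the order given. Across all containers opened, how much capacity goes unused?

Put 14 m³ in container 1; 6 m³ remain.
Put 15 m³ in container 2; 5 m³ remain.
Put 13 m³ in container 3; 7 m³ remain.
Put 5 m³ in container 1; 1 m³ remain.
Put 4 m³ in container 2; 1 m³ remain.
Put 1 m³ in container 1; 0 m³ remain.
Put 15 m³ in container 4; 5 m³ remain.
Put 12 m³ in container 5; 8 m³ remain.
Put 13 m³ in container 6; 7 m³ remain.
Put 12 m³ in container 7; 8 m³ remain.
Put 11 m³ in container 8; 9 m³ remain.
Put 14 m³ in container 9; 6 m³ remain.
9 containers × 20 m³ = 180 m³; used 129 m³; unused 51 m³.

51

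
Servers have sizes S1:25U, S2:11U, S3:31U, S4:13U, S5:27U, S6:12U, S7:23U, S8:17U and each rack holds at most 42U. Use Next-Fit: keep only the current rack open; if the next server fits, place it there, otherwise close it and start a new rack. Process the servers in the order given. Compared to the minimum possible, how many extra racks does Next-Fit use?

Next-Fit: [25,11] [31] [13,27] [12,23] [17] → 5 racks.
Total size 159U; any packing needs at least ⌈159/42⌉ = 4 racks.
An optimal packing achieves that bound: [31,11] [27,13] [25,17] [23,12] → 4 racks.
Excess: 5 − 4 = 1.

1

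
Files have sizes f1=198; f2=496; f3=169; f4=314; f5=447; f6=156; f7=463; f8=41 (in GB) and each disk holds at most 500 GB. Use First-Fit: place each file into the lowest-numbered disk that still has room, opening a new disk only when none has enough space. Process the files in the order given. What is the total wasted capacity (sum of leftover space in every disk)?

f1 (198 GB) → disk 1 (remaining 302 GB)
f2 (496 GB) → disk 2 (remaining 4 GB)
f3 (169 GB) → disk 1 (remaining 133 GB)
f4 (314 GB) → disk 3 (remaining 186 GB)
f5 (447 GB) → disk 4 (remaining 53 GB)
f6 (156 GB) → disk 3 (remaining 30 GB)
f7 (463 GB) → disk 5 (remaining 37 GB)
f8 (41 GB) → disk 1 (remaining 92 GB)
5 disks × 500 GB = 2500 GB; used 2284 GB; unused 216 GB.

216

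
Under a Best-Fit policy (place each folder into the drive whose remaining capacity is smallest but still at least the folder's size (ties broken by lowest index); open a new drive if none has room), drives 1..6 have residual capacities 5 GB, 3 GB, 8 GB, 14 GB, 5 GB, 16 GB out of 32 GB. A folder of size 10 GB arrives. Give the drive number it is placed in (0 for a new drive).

Drives with room: drive 4 (14 GB), drive 6 (16 GB).
Tightest fit is drive 4 with 14 GB free.

4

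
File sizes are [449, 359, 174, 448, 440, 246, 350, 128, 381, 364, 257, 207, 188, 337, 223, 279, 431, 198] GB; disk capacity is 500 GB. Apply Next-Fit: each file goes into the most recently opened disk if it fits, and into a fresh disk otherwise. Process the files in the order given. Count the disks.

Put 449 GB in disk 1; 51 GB remain.
Put 359 GB in disk 2; 141 GB remain.
Put 174 GB in disk 3; 326 GB remain.
Put 448 GB in disk 4; 52 GB remain.
Put 440 GB in disk 5; 60 GB remain.
Put 246 GB in disk 6; 254 GB remain.
Put 350 GB in disk 7; 150 GB remain.
Put 128 GB in disk 7; 22 GB remain.
Put 381 GB in disk 8; 119 GB remain.
Put 364 GB in disk 9; 136 GB remain.
Put 257 GB in disk 10; 243 GB remain.
Put 207 GB in disk 10; 36 GB remain.
Put 188 GB in disk 11; 312 GB remain.
Put 337 GB in disk 12; 163 GB remain.
Put 223 GB in disk 13; 277 GB remain.
Put 279 GB in disk 14; 221 GB remain.
Put 431 GB in disk 15; 69 GB remain.
Put 198 GB in disk 16; 302 GB remain.
Final disks: [449] [359] [174] [448] [440] [246] [350,128] [381] [364] [257,207] [188] [337] [223] [279] [431] [198].

16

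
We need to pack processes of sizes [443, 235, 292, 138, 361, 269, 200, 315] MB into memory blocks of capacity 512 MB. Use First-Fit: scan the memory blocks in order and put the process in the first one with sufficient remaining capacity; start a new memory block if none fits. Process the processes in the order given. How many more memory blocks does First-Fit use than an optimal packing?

First-Fit: [443] [235,138] [292,200] [361] [269] [315] → 6 memory blocks.
Total size 2253 MB; any packing needs at least ⌈2253/512⌉ = 5 memory blocks.
An optimal packing achieves that bound: [443] [361,138] [315] [292,200] [269,235] → 5 memory blocks.
Excess: 6 − 5 = 1.

1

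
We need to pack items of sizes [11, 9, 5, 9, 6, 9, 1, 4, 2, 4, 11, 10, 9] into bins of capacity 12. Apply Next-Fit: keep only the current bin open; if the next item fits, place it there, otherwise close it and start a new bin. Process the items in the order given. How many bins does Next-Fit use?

11 → bin 1 (remaining 1)
9 → bin 2 (remaining 3)
5 → bin 3 (remaining 7)
9 → bin 4 (remaining 3)
6 → bin 5 (remaining 6)
9 → bin 6 (remaining 3)
1 → bin 6 (remaining 2)
4 → bin 7 (remaining 8)
2 → bin 7 (remaining 6)
4 → bin 7 (remaining 2)
11 → bin 8 (remaining 1)
10 → bin 9 (remaining 2)
9 → bin 10 (remaining 3)

10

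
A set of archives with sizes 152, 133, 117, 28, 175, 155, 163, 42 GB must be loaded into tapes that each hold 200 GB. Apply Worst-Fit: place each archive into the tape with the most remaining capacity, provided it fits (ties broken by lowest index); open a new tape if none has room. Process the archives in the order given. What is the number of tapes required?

Put 152 GB in tape 1; 48 GB remain.
Put 133 GB in tape 2; 67 GB remain.
Put 117 GB in tape 3; 83 GB remain.
Put 28 GB in tape 3; 55 GB remain.
Put 175 GB in tape 4; 25 GB remain.
Put 155 GB in tape 5; 45 GB remain.
Put 163 GB in tape 6; 37 GB remain.
Put 42 GB in tape 2; 25 GB remain.
Final tapes: [152] [133,42] [117,28] [175] [155] [163].

6 tapes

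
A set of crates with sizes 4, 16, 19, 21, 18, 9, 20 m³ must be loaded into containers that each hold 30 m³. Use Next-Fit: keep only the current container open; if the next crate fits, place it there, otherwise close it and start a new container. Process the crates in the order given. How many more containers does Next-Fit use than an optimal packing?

0

Next-Fit: [4,16] [19] [21] [18,9] [20] → 5 containers.
5 crates exceed 15 m³ (half the capacity), and no two of those can share a container, so at least 5 containers are needed.
So 5 is already optimal.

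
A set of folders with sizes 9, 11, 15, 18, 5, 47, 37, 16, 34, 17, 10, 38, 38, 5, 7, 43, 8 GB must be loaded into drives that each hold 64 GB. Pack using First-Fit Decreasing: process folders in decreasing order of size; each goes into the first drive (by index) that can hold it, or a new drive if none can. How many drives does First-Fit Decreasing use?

Sorted descending: 47, 43, 38, 38, 37, 34, 18, 17, 16, 15, 11, 10, 9, 8, 7, 5, 5.
47 GB → drive 1 (remaining 17 GB)
43 GB → drive 2 (remaining 21 GB)
38 GB → drive 3 (remaining 26 GB)
38 GB → drive 4 (remaining 26 GB)
37 GB → drive 5 (remaining 27 GB)
34 GB → drive 6 (remaining 30 GB)
18 GB → drive 2 (remaining 3 GB)
17 GB → drive 1 (remaining 0 GB)
16 GB → drive 3 (remaining 10 GB)
15 GB → drive 4 (remaining 11 GB)
11 GB → drive 4 (remaining 0 GB)
10 GB → drive 3 (remaining 0 GB)
9 GB → drive 5 (remaining 18 GB)
8 GB → drive 5 (remaining 10 GB)
7 GB → drive 5 (remaining 3 GB)
5 GB → drive 6 (remaining 25 GB)
5 GB → drive 6 (remaining 20 GB)

6 drives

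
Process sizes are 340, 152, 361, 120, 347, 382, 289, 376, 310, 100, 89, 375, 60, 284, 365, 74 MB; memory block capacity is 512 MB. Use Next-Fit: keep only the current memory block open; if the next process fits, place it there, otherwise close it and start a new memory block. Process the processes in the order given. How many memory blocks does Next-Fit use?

340 MB → memory block 1 (remaining 172 MB)
152 MB → memory block 1 (remaining 20 MB)
361 MB → memory block 2 (remaining 151 MB)
120 MB → memory block 2 (remaining 31 MB)
347 MB → memory block 3 (remaining 165 MB)
382 MB → memory block 4 (remaining 130 MB)
289 MB → memory block 5 (remaining 223 MB)
376 MB → memory block 6 (remaining 136 MB)
310 MB → memory block 7 (remaining 202 MB)
100 MB → memory block 7 (remaining 102 MB)
89 MB → memory block 7 (remaining 13 MB)
375 MB → memory block 8 (remaining 137 MB)
60 MB → memory block 8 (remaining 77 MB)
284 MB → memory block 9 (remaining 228 MB)
365 MB → memory block 10 (remaining 147 MB)
74 MB → memory block 10 (remaining 73 MB)

10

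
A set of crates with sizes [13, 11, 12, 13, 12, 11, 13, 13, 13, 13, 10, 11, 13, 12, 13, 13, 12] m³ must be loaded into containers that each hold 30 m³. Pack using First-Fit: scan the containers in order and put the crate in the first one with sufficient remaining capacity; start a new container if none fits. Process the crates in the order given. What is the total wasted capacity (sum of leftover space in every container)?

62

13 m³ → container 1 (remaining 17 m³)
11 m³ → container 1 (remaining 6 m³)
12 m³ → container 2 (remaining 18 m³)
13 m³ → container 2 (remaining 5 m³)
12 m³ → container 3 (remaining 18 m³)
11 m³ → container 3 (remaining 7 m³)
13 m³ → container 4 (remaining 17 m³)
13 m³ → container 4 (remaining 4 m³)
13 m³ → container 5 (remaining 17 m³)
13 m³ → container 5 (remaining 4 m³)
10 m³ → container 6 (remaining 20 m³)
11 m³ → container 6 (remaining 9 m³)
13 m³ → container 7 (remaining 17 m³)
12 m³ → container 7 (remaining 5 m³)
13 m³ → container 8 (remaining 17 m³)
13 m³ → container 8 (remaining 4 m³)
12 m³ → container 9 (remaining 18 m³)
9 containers × 30 m³ = 270 m³; used 208 m³; unused 62 m³.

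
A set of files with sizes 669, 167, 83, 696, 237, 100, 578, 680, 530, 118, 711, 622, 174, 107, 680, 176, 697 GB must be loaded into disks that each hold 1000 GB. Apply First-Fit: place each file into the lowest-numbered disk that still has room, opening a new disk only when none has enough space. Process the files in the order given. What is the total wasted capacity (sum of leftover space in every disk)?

1975

Put 669 GB in disk 1; 331 GB remain.
Put 167 GB in disk 1; 164 GB remain.
Put 83 GB in disk 1; 81 GB remain.
Put 696 GB in disk 2; 304 GB remain.
Put 237 GB in disk 2; 67 GB remain.
Put 100 GB in disk 3; 900 GB remain.
Put 578 GB in disk 3; 322 GB remain.
Put 680 GB in disk 4; 320 GB remain.
Put 530 GB in disk 5; 470 GB remain.
Put 118 GB in disk 3; 204 GB remain.
Put 711 GB in disk 6; 289 GB remain.
Put 622 GB in disk 7; 378 GB remain.
Put 174 GB in disk 3; 30 GB remain.
Put 107 GB in disk 4; 213 GB remain.
Put 680 GB in disk 8; 320 GB remain.
Put 176 GB in disk 4; 37 GB remain.
Put 697 GB in disk 9; 303 GB remain.
9 disks × 1000 GB = 9000 GB; used 7025 GB; unused 1975 GB.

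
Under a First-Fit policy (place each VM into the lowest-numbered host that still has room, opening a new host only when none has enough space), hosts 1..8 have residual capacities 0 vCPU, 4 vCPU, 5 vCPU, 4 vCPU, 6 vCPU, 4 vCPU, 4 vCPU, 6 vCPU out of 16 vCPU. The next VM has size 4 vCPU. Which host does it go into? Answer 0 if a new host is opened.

Hosts with room: host 2 (4 vCPU), host 3 (5 vCPU), host 4 (4 vCPU), host 5 (6 vCPU), host 6 (4 vCPU), host 7 (4 vCPU), host 8 (6 vCPU).
The first with room is host 2.

2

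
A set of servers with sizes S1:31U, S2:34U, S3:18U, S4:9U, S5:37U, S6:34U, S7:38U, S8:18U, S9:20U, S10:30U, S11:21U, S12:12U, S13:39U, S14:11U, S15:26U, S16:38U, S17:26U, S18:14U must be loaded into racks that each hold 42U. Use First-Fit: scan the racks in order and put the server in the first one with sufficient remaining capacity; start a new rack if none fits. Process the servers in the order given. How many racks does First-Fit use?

S1 (31U) → rack 1 (remaining 11U)
S2 (34U) → rack 2 (remaining 8U)
S3 (18U) → rack 3 (remaining 24U)
S4 (9U) → rack 1 (remaining 2U)
S5 (37U) → rack 4 (remaining 5U)
S6 (34U) → rack 5 (remaining 8U)
S7 (38U) → rack 6 (remaining 4U)
S8 (18U) → rack 3 (remaining 6U)
S9 (20U) → rack 7 (remaining 22U)
S10 (30U) → rack 8 (remaining 12U)
S11 (21U) → rack 7 (remaining 1U)
S12 (12U) → rack 8 (remaining 0U)
S13 (39U) → rack 9 (remaining 3U)
S14 (11U) → rack 10 (remaining 31U)
S15 (26U) → rack 10 (remaining 5U)
S16 (38U) → rack 11 (remaining 4U)
S17 (26U) → rack 12 (remaining 16U)
S18 (14U) → rack 12 (remaining 2U)

12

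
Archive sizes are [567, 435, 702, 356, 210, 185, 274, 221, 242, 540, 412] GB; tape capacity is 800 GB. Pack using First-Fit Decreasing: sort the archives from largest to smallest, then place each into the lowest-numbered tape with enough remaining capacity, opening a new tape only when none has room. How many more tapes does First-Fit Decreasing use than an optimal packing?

First-Fit Decreasing: [702] [567,221] [540,242] [435,356] [412,274] [210,185] → 6 tapes.
Total size 4144 GB; any packing needs at least ⌈4144/800⌉ = 6 tapes.
So 6 is already optimal.

0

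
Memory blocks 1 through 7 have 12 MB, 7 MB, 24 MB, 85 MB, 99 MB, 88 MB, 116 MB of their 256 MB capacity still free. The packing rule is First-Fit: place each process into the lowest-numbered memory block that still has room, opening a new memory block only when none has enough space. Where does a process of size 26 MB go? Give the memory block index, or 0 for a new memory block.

4

Memory blocks with room: memory block 4 (85 MB), memory block 5 (99 MB), memory block 6 (88 MB), memory block 7 (116 MB).
The first with room is memory block 4.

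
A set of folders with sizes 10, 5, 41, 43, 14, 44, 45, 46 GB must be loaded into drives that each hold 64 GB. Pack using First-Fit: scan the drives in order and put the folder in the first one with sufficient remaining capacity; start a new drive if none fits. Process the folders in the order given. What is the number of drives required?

5

drive 1: place 10 GB, 54 GB left
drive 1: place 5 GB, 49 GB left
drive 1: place 41 GB, 8 GB left
drive 2: place 43 GB, 21 GB left
drive 2: place 14 GB, 7 GB left
drive 3: place 44 GB, 20 GB left
drive 4: place 45 GB, 19 GB left
drive 5: place 46 GB, 18 GB left
Final drives: [10,5,41] [43,14] [44] [45] [46].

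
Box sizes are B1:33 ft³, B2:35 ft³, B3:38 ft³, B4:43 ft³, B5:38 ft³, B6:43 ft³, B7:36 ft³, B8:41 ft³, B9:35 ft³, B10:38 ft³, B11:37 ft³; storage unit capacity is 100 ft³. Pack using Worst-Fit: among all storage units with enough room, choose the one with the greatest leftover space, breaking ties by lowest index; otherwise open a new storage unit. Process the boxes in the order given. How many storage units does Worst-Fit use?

6 storage units

Put B1 (33 ft³) in storage unit 1; 67 ft³ remain.
Put B2 (35 ft³) in storage unit 1; 32 ft³ remain.
Put B3 (38 ft³) in storage unit 2; 62 ft³ remain.
Put B4 (43 ft³) in storage unit 2; 19 ft³ remain.
Put B5 (38 ft³) in storage unit 3; 62 ft³ remain.
Put B6 (43 ft³) in storage unit 3; 19 ft³ remain.
Put B7 (36 ft³) in storage unit 4; 64 ft³ remain.
Put B8 (41 ft³) in storage unit 4; 23 ft³ remain.
Put B9 (35 ft³) in storage unit 5; 65 ft³ remain.
Put B10 (38 ft³) in storage unit 5; 27 ft³ remain.
Put B11 (37 ft³) in storage unit 6; 63 ft³ remain.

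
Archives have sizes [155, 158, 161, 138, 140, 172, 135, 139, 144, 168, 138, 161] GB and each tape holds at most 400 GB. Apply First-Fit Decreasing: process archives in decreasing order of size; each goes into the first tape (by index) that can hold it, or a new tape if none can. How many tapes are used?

6

Sorted descending: 172, 168, 161, 161, 158, 155, 144, 140, 139, 138, 138, 135.
Put 172 GB in tape 1; 228 GB remain.
Put 168 GB in tape 1; 60 GB remain.
Put 161 GB in tape 2; 239 GB remain.
Put 161 GB in tape 2; 78 GB remain.
Put 158 GB in tape 3; 242 GB remain.
Put 155 GB in tape 3; 87 GB remain.
Put 144 GB in tape 4; 256 GB remain.
Put 140 GB in tape 4; 116 GB remain.
Put 139 GB in tape 5; 261 GB remain.
Put 138 GB in tape 5; 123 GB remain.
Put 138 GB in tape 6; 262 GB remain.
Put 135 GB in tape 6; 127 GB remain.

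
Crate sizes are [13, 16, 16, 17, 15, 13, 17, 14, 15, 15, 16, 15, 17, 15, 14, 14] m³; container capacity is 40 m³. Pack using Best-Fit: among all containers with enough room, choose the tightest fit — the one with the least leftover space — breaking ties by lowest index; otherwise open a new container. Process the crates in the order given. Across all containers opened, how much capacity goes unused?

78

13 m³ → container 1 (remaining 27 m³)
16 m³ → container 1 (remaining 11 m³)
16 m³ → container 2 (remaining 24 m³)
17 m³ → container 2 (remaining 7 m³)
15 m³ → container 3 (remaining 25 m³)
13 m³ → container 3 (remaining 12 m³)
17 m³ → container 4 (remaining 23 m³)
14 m³ → container 4 (remaining 9 m³)
15 m³ → container 5 (remaining 25 m³)
15 m³ → container 5 (remaining 10 m³)
16 m³ → container 6 (remaining 24 m³)
15 m³ → container 6 (remaining 9 m³)
17 m³ → container 7 (remaining 23 m³)
15 m³ → container 7 (remaining 8 m³)
14 m³ → container 8 (remaining 26 m³)
14 m³ → container 8 (remaining 12 m³)
8 containers × 40 m³ = 320 m³; used 242 m³; unused 78 m³.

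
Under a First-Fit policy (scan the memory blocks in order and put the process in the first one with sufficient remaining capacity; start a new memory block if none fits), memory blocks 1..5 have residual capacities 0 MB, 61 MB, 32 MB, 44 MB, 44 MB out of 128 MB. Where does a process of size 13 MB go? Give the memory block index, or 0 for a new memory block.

Memory blocks with room: memory block 2 (61 MB), memory block 3 (32 MB), memory block 4 (44 MB), memory block 5 (44 MB).
The first with room is memory block 2.

2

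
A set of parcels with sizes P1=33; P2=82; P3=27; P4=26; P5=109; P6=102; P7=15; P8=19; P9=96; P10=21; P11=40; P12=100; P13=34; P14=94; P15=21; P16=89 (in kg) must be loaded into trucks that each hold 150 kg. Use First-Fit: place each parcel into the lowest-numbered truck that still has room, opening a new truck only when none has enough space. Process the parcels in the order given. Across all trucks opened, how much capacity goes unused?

P1 (33 kg) → truck 1 (remaining 117 kg)
P2 (82 kg) → truck 1 (remaining 35 kg)
P3 (27 kg) → truck 1 (remaining 8 kg)
P4 (26 kg) → truck 2 (remaining 124 kg)
P5 (109 kg) → truck 2 (remaining 15 kg)
P6 (102 kg) → truck 3 (remaining 48 kg)
P7 (15 kg) → truck 2 (remaining 0 kg)
P8 (19 kg) → truck 3 (remaining 29 kg)
P9 (96 kg) → truck 4 (remaining 54 kg)
P10 (21 kg) → truck 3 (remaining 8 kg)
P11 (40 kg) → truck 4 (remaining 14 kg)
P12 (100 kg) → truck 5 (remaining 50 kg)
P13 (34 kg) → truck 5 (remaining 16 kg)
P14 (94 kg) → truck 6 (remaining 56 kg)
P15 (21 kg) → truck 6 (remaining 35 kg)
P16 (89 kg) → truck 7 (remaining 61 kg)
7 trucks × 150 kg = 1050 kg; used 908 kg; unused 142 kg.

142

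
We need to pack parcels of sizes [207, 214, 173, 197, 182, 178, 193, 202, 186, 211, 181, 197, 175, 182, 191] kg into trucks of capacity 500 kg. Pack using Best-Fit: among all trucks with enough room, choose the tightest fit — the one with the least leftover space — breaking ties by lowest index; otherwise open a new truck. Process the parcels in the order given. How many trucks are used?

207 kg → truck 1 (remaining 293 kg)
214 kg → truck 1 (remaining 79 kg)
173 kg → truck 2 (remaining 327 kg)
197 kg → truck 2 (remaining 130 kg)
182 kg → truck 3 (remaining 318 kg)
178 kg → truck 3 (remaining 140 kg)
193 kg → truck 4 (remaining 307 kg)
202 kg → truck 4 (remaining 105 kg)
186 kg → truck 5 (remaining 314 kg)
211 kg → truck 5 (remaining 103 kg)
181 kg → truck 6 (remaining 319 kg)
197 kg → truck 6 (remaining 122 kg)
175 kg → truck 7 (remaining 325 kg)
182 kg → truck 7 (remaining 143 kg)
191 kg → truck 8 (remaining 309 kg)
Final trucks: [207,214] [173,197] [182,178] [193,202] [186,211] [181,197] [175,182] [191].

8 trucks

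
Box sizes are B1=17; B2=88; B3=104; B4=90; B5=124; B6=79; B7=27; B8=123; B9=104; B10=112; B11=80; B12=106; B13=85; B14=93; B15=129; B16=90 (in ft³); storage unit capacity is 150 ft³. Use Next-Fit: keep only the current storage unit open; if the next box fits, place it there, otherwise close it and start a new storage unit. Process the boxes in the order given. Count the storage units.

14 storage units

B1 (17 ft³) → storage unit 1 (remaining 133 ft³)
B2 (88 ft³) → storage unit 1 (remaining 45 ft³)
B3 (104 ft³) → storage unit 2 (remaining 46 ft³)
B4 (90 ft³) → storage unit 3 (remaining 60 ft³)
B5 (124 ft³) → storage unit 4 (remaining 26 ft³)
B6 (79 ft³) → storage unit 5 (remaining 71 ft³)
B7 (27 ft³) → storage unit 5 (remaining 44 ft³)
B8 (123 ft³) → storage unit 6 (remaining 27 ft³)
B9 (104 ft³) → storage unit 7 (remaining 46 ft³)
B10 (112 ft³) → storage unit 8 (remaining 38 ft³)
B11 (80 ft³) → storage unit 9 (remaining 70 ft³)
B12 (106 ft³) → storage unit 10 (remaining 44 ft³)
B13 (85 ft³) → storage unit 11 (remaining 65 ft³)
B14 (93 ft³) → storage unit 12 (remaining 57 ft³)
B15 (129 ft³) → storage unit 13 (remaining 21 ft³)
B16 (90 ft³) → storage unit 14 (remaining 60 ft³)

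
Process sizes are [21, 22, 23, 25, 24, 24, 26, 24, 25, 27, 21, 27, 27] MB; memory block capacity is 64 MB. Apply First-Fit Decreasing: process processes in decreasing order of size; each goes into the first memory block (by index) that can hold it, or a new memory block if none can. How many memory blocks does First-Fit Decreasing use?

Sorted descending: 27, 27, 27, 26, 25, 25, 24, 24, 24, 23, 22, 21, 21.
memory block 1: place 27 MB, 37 MB left
memory block 1: place 27 MB, 10 MB left
memory block 2: place 27 MB, 37 MB left
memory block 2: place 26 MB, 11 MB left
memory block 3: place 25 MB, 39 MB left
memory block 3: place 25 MB, 14 MB left
memory block 4: place 24 MB, 40 MB left
memory block 4: place 24 MB, 16 MB left
memory block 5: place 24 MB, 40 MB left
memory block 5: place 23 MB, 17 MB left
memory block 6: place 22 MB, 42 MB left
memory block 6: place 21 MB, 21 MB left
memory block 6: place 21 MB, 0 MB left

6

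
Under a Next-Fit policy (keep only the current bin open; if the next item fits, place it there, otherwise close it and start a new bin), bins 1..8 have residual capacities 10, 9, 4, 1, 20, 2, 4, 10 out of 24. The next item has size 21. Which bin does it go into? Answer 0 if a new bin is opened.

Next-Fit only looks at bin 8, which has 10 free.
21 does not fit, so a new bin is opened.

0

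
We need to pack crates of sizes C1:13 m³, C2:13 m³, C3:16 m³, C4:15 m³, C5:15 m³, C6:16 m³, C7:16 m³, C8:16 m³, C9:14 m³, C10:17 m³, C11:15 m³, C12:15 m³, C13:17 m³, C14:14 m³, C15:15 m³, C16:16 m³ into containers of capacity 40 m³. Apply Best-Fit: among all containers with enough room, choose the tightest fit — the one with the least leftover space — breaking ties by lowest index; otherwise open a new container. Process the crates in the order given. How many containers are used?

8

container 1: place C1 (13 m³), 27 m³ left
container 1: place C2 (13 m³), 14 m³ left
container 2: place C3 (16 m³), 24 m³ left
container 2: place C4 (15 m³), 9 m³ left
container 3: place C5 (15 m³), 25 m³ left
container 3: place C6 (16 m³), 9 m³ left
container 4: place C7 (16 m³), 24 m³ left
container 4: place C8 (16 m³), 8 m³ left
container 1: place C9 (14 m³), 0 m³ left
container 5: place C10 (17 m³), 23 m³ left
container 5: place C11 (15 m³), 8 m³ left
container 6: place C12 (15 m³), 25 m³ left
container 6: place C13 (17 m³), 8 m³ left
container 7: place C14 (14 m³), 26 m³ left
container 7: place C15 (15 m³), 11 m³ left
container 8: place C16 (16 m³), 24 m³ left
Final containers: [13,13,14] [16,15] [15,16] [16,16] [17,15] [15,17] [14,15] [16].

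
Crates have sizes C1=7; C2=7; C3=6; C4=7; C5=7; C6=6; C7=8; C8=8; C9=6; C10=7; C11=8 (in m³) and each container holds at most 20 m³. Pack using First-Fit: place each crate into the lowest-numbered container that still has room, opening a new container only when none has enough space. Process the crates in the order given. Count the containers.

5 containers

C1 (7 m³) → container 1 (remaining 13 m³)
C2 (7 m³) → container 1 (remaining 6 m³)
C3 (6 m³) → container 1 (remaining 0 m³)
C4 (7 m³) → container 2 (remaining 13 m³)
C5 (7 m³) → container 2 (remaining 6 m³)
C6 (6 m³) → container 2 (remaining 0 m³)
C7 (8 m³) → container 3 (remaining 12 m³)
C8 (8 m³) → container 3 (remaining 4 m³)
C9 (6 m³) → container 4 (remaining 14 m³)
C10 (7 m³) → container 4 (remaining 7 m³)
C11 (8 m³) → container 5 (remaining 12 m³)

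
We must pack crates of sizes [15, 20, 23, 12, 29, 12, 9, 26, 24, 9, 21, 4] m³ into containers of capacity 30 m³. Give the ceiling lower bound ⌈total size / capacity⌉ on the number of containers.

7

Total size = 15 + 20 + 23 + 12 + 29 + 12 + 9 + 26 + 24 + 9 + 21 + 4 = 204 m³.
⌈204 / 30⌉ = 7.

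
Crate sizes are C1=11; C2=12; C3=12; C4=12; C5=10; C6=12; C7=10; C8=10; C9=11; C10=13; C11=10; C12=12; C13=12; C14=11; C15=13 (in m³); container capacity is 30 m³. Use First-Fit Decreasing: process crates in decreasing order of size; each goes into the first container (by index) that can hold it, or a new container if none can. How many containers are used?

Sorted descending: 13, 13, 12, 12, 12, 12, 12, 12, 11, 11, 11, 10, 10, 10, 10.
Put 13 m³ in container 1; 17 m³ remain.
Put 13 m³ in container 1; 4 m³ remain.
Put 12 m³ in container 2; 18 m³ remain.
Put 12 m³ in container 2; 6 m³ remain.
Put 12 m³ in container 3; 18 m³ remain.
Put 12 m³ in container 3; 6 m³ remain.
Put 12 m³ in container 4; 18 m³ remain.
Put 12 m³ in container 4; 6 m³ remain.
Put 11 m³ in container 5; 19 m³ remain.
Put 11 m³ in container 5; 8 m³ remain.
Put 11 m³ in container 6; 19 m³ remain.
Put 10 m³ in container 6; 9 m³ remain.
Put 10 m³ in container 7; 20 m³ remain.
Put 10 m³ in container 7; 10 m³ remain.
Put 10 m³ in container 7; 0 m³ remain.

7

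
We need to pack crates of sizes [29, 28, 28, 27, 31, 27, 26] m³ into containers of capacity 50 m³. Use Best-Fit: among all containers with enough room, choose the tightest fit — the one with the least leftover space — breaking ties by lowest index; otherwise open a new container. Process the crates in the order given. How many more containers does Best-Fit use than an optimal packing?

Best-Fit: [29] [28] [28] [27] [31] [27] [26] → 7 containers.
7 crates exceed 25 m³ (half the capacity), and no two of those can share a container, so at least 7 containers are needed.
So 7 is already optimal.

0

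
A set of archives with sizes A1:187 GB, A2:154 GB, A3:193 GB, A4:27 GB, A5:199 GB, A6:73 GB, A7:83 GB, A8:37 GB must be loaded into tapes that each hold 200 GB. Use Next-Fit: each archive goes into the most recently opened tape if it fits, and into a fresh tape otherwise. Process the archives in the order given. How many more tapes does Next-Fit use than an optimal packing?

Next-Fit: [187] [154] [193] [27] [199] [73,83,37] → 6 tapes.
Total size 953 GB; any packing needs at least ⌈953/200⌉ = 5 tapes.
An optimal packing achieves that bound: [199] [193] [187] [154,37] [83,73,27] → 5 tapes.
Excess: 6 − 5 = 1.

1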